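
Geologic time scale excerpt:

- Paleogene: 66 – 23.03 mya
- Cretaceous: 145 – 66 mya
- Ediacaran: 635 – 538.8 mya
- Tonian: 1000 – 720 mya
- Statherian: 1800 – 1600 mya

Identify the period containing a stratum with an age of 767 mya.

Tonian

767 Ma lies between 1000 and 720 Ma, so it falls in the Tonian.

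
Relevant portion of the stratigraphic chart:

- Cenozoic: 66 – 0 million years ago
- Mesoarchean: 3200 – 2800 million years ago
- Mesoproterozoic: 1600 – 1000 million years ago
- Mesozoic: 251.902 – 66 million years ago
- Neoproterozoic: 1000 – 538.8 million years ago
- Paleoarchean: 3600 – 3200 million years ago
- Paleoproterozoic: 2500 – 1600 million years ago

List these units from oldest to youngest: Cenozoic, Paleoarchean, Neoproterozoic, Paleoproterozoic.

The oldest of these is Paleoarchean (starts 3600 Ma) and the youngest is Cenozoic (ends 0 Ma).
In between, by decreasing start age: Paleoproterozoic (2500), Neoproterozoic (1000).

Paleoarchean, Paleoproterozoic, Neoproterozoic, Cenozoic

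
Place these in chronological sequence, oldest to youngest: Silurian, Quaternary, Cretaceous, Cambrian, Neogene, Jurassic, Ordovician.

Cambrian, Ordovician, Silurian, Jurassic, Cretaceous, Neogene, Quaternary

Era membership (oldest first within each) — Paleozoic: Cambrian, Ordovician, Silurian; Mesozoic: Jurassic, Cretaceous; Cenozoic: Neogene, Quaternary. Paleozoic precedes Mesozoic, which precedes Cenozoic. Concatenating the groups in that era order gives oldest to youngest directly.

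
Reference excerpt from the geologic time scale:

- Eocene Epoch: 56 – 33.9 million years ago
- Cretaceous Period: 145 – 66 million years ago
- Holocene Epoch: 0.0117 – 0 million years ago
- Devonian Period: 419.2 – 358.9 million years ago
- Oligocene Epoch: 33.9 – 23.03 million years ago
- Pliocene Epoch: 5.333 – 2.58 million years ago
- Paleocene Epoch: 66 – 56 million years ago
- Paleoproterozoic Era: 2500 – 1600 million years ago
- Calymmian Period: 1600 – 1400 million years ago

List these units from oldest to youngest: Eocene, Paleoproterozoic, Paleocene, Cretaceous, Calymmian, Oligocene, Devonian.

Sorting by start age (descending Ma, since larger Ma = older): Paleoproterozoic start 2500, Calymmian start 1600, Devonian start 419.2, Cretaceous start 145, Paleocene start 66, Eocene start 56, Oligocene start 33.9.

Paleoproterozoic → Calymmian → Devonian → Cretaceous → Paleocene → Eocene → Oligocene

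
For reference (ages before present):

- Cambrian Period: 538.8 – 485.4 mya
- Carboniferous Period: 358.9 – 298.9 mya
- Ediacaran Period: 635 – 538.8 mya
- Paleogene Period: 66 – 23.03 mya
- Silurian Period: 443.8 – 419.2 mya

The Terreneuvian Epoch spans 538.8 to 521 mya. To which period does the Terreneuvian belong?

The Terreneuvian (538.8–521 Ma) lies entirely within 538.8–485.4 Ma, the Cambrian Period.

Cambrian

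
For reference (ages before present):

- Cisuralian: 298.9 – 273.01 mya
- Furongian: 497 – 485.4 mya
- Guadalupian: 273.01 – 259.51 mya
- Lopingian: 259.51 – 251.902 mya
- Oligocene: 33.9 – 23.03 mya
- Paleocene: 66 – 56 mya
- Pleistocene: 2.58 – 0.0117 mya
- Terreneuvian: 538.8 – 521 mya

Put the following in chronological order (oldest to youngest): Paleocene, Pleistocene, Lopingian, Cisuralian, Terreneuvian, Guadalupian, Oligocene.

Terreneuvian → Cisuralian → Guadalupian → Lopingian → Paleocene → Oligocene → Pleistocene

Read off each span (Ma): Paleocene 66–56; Pleistocene 2.58–0.0117; Lopingian 259.51–251.902; Cisuralian 298.9–273.01; Terreneuvian 538.8–521; Guadalupian 273.01–259.51; Oligocene 33.9–23.03.
Larger Ma is older, so oldest→youngest is Terreneuvian, Cisuralian, Guadalupian, Lopingian, Paleocene, Oligocene, Pleistocene.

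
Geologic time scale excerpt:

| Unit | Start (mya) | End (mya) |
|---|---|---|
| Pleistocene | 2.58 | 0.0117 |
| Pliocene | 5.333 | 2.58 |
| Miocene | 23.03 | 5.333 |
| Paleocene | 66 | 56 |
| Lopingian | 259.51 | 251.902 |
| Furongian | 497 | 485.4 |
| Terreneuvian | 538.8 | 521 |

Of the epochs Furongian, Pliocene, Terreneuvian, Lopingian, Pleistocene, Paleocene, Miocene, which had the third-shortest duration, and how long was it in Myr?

Start − end for each: Furongian 497 − 485.4 = 11.6; Pliocene 5.333 − 2.58 = 2.753; Terreneuvian 538.8 − 521 = 17.8; Lopingian 259.51 − 251.902 = 7.608; Pleistocene 2.58 − 0.0117 = 2.5683; Paleocene 66 − 56 = 10; Miocene 23.03 − 5.333 = 17.697.
Ranking these from shortest: Pleistocene < Pliocene < Lopingian < Paleocene < Furongian < Miocene < Terreneuvian.
Position 3 in that ranking is Lopingian, which lasted 7.608 Myr.

Lopingian, 7.608 million years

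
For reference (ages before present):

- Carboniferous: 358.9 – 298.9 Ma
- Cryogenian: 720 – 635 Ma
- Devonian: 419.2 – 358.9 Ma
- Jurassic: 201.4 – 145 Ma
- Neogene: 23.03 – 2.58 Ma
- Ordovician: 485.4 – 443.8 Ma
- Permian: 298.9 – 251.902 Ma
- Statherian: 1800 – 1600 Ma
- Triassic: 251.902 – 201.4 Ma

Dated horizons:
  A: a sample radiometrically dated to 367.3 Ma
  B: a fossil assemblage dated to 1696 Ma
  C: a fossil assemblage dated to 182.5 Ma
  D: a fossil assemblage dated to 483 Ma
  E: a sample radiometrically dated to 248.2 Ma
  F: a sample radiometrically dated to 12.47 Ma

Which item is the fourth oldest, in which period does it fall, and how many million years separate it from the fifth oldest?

E, in the Triassic; 65.7 million years to C

Larger Ma means older, so oldest first: B 1696 > D 483 > A 367.3 > E 248.2 > C 182.5 > F 12.47.
Counting 4 along gives E (248.2 Ma); the excerpt puts that inside the Triassic, 251.902–201.4 Ma.
Next in line is C (182.5 Ma), and 248.2 − 182.5 = 65.7 Myr.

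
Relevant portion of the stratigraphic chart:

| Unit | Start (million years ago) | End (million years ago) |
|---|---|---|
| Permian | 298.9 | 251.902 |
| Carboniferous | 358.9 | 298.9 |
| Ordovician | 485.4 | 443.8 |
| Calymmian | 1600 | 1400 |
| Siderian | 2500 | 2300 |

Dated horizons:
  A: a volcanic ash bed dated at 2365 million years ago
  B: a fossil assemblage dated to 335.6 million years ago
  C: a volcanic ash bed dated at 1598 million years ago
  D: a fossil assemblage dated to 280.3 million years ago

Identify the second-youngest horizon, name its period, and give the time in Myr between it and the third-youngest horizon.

B, in the Carboniferous; 1262.4 million years to C

Smaller Ma means younger, so youngest first: D 280.3 < B 335.6 < C 1598 < A 2365.
Counting 2 along gives B (335.6 Ma); the excerpt puts that inside the Carboniferous, 358.9–298.9 Ma.
Next in line is C (1598 Ma), and 1598 − 335.6 = 1262.4 Myr.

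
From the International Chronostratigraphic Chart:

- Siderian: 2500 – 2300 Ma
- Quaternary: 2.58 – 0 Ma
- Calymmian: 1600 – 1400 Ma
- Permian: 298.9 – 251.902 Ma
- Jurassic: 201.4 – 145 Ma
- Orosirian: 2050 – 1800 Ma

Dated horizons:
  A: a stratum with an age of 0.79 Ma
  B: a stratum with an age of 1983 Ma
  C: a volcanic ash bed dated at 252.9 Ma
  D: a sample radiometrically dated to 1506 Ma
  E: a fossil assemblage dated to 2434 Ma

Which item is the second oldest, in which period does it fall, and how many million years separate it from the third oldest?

B, in the Orosirian; 477 million years to D

Larger Ma means older, so oldest first: E 2434 > B 1983 > D 1506 > C 252.9 > A 0.79.
Counting 2 along gives B (1983 Ma); the excerpt puts that inside the Orosirian, 2050–1800 Ma.
Next in line is D (1506 Ma), and 1983 − 1506 = 477 Myr.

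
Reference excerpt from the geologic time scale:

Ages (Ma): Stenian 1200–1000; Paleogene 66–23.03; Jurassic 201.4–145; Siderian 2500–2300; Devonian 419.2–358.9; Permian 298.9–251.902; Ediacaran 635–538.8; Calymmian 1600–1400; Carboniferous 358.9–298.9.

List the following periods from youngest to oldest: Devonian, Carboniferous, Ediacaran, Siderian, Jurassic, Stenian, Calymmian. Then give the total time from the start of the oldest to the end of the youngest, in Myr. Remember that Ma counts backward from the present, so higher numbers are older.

Jurassic, Carboniferous, Devonian, Ediacaran, Stenian, Calymmian, Siderian; total span 2355 Myr

From the excerpt: Devonian 419.2–358.9; Carboniferous 358.9–298.9; Ediacaran 635–538.8; Siderian 2500–2300; Jurassic 201.4–145; Stenian 1200–1000; Calymmian 1600–1400 (Ma).
Larger Ma is earlier, so the oldest is Siderian and the youngest is Jurassic; youngest to oldest: Jurassic, Carboniferous, Devonian, Ediacaran, Stenian, Calymmian, Siderian.
Oldest start 2500 minus youngest end 145 gives 2355 Myr overall.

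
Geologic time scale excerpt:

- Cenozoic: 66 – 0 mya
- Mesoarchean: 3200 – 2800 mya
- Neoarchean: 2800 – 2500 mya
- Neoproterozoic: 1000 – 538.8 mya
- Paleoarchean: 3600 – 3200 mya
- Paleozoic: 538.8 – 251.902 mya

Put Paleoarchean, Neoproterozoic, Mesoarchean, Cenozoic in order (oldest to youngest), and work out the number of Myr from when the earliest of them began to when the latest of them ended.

From the excerpt: Paleoarchean 3600–3200; Neoproterozoic 1000–538.8; Mesoarchean 3200–2800; Cenozoic 66–0 (Ma).
Larger Ma is earlier, so the oldest is Paleoarchean and the youngest is Cenozoic; oldest to youngest: Paleoarchean, Mesoarchean, Neoproterozoic, Cenozoic.
Oldest start 3600 minus youngest end 0 gives 3600 Myr overall.

Paleoarchean → Mesoarchean → Neoproterozoic → Cenozoic; total span 3600 Myr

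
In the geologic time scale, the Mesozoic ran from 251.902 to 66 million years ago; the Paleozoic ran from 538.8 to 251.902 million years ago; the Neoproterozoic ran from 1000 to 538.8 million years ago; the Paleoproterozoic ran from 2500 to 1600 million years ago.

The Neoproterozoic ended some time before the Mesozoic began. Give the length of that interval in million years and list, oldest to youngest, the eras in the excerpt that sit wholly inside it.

286.898 million years; Paleozoic

End of Neoproterozoic = 538.8 Ma; start of Mesozoic = 251.902 Ma.
Gap = 538.8 − 251.902 = 286.898 Myr.
Eras wholly inside 538.8–251.902 Ma: Paleozoic (538.8–251.902).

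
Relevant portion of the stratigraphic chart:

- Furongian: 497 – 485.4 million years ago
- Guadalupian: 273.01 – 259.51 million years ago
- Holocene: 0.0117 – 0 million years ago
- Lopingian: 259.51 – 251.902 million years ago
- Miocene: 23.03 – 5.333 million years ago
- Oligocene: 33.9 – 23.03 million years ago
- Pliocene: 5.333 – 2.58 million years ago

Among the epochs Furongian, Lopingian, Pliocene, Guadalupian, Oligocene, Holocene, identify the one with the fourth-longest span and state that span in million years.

Lopingian, 7.608 million years

Start − end for each: Furongian 497 − 485.4 = 11.6; Lopingian 259.51 − 251.902 = 7.608; Pliocene 5.333 − 2.58 = 2.753; Guadalupian 273.01 − 259.51 = 13.5; Oligocene 33.9 − 23.03 = 10.87; Holocene 0.0117 − 0 = 0.0117.
Ranking these from longest: Guadalupian > Furongian > Oligocene > Lopingian > Pliocene > Holocene.
Position 4 in that ranking is Lopingian, which lasted 7.608 Myr.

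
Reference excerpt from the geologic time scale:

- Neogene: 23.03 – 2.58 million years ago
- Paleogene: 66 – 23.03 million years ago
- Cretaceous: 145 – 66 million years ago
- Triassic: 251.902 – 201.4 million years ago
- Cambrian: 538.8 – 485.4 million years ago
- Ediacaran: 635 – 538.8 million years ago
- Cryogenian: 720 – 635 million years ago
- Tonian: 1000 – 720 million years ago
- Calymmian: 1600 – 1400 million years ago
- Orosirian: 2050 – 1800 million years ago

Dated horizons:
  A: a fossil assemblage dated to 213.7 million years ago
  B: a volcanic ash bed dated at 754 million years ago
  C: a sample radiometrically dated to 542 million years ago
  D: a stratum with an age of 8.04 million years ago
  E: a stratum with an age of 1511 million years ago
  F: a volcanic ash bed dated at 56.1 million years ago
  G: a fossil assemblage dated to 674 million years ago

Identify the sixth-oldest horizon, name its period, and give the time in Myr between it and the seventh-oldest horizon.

F, in the Paleogene; 48.06 million years to D

Larger Ma means older, so oldest first: E 1511 > B 754 > G 674 > C 542 > A 213.7 > F 56.1 > D 8.04.
Counting 6 along gives F (56.1 Ma); the excerpt puts that inside the Paleogene, 66–23.03 Ma.
Next in line is D (8.04 Ma), and 56.1 − 8.04 = 48.06 Myr.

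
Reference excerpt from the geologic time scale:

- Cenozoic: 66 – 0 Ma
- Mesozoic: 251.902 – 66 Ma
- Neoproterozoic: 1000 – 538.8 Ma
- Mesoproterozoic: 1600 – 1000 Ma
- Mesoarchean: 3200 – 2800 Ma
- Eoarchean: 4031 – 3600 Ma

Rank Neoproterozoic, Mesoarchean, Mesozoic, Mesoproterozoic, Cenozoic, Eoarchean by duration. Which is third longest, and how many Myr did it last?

Durations: Neoproterozoic 461.2; Mesoarchean 400; Mesozoic 185.902; Mesoproterozoic 600; Cenozoic 66; Eoarchean 431 Myr.
Sorted longest-first: Mesoproterozoic (600), Neoproterozoic (461.2), Eoarchean (431), Mesoarchean (400), Mesozoic (185.902), Cenozoic (66).
The third longest is Eoarchean at 431 Myr.

Eoarchean, 431 million years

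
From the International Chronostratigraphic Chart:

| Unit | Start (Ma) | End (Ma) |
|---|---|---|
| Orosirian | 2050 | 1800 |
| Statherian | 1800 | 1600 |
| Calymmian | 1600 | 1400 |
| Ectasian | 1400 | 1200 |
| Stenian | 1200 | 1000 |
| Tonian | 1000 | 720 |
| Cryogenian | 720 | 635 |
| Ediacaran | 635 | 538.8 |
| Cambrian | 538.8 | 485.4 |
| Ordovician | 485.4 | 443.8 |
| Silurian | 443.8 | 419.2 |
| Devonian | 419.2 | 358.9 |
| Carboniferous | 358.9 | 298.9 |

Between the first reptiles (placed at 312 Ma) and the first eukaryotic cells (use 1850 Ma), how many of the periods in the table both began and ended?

11

The older date is 1850 Ma and the younger is 312 Ma.
Periods with start < 1850 and end > 312 Ma: Statherian (1800–1600), Calymmian (1600–1400), Ectasian (1400–1200), Stenian (1200–1000), Tonian (1000–720), Cryogenian (720–635), Ediacaran (635–538.8), Cambrian (538.8–485.4), Ordovician (485.4–443.8), Silurian (443.8–419.2), Devonian (419.2–358.9).
That is 11 complete periods.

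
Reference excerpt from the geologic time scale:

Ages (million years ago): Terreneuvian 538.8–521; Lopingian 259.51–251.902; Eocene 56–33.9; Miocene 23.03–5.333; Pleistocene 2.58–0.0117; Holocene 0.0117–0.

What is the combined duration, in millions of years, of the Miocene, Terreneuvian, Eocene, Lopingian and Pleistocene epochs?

67.7733 million years

Each duration: Miocene = 17.697; Terreneuvian = 17.8; Eocene = 22.1; Lopingian = 7.608; Pleistocene = 2.5683.
Sum: 17.697 + 17.8 + 22.1 + 7.608 + 2.5683 = 67.7733 Myr.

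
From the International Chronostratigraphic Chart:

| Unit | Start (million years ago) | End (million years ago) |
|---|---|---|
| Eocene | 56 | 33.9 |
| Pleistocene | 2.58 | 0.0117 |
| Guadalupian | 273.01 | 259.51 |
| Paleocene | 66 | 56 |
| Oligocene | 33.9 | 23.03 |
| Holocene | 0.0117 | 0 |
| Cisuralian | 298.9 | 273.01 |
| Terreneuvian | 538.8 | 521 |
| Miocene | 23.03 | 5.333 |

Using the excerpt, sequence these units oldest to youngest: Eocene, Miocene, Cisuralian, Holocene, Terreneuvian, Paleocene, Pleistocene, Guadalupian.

Terreneuvian → Cisuralian → Guadalupian → Paleocene → Eocene → Miocene → Pleistocene → Holocene

Read off each span (Ma): Eocene 56–33.9; Miocene 23.03–5.333; Cisuralian 298.9–273.01; Holocene 0.0117–0; Terreneuvian 538.8–521; Paleocene 66–56; Pleistocene 2.58–0.0117; Guadalupian 273.01–259.51.
Larger Ma is older, so oldest→youngest is Terreneuvian, Cisuralian, Guadalupian, Paleocene, Eocene, Miocene, Pleistocene, Holocene.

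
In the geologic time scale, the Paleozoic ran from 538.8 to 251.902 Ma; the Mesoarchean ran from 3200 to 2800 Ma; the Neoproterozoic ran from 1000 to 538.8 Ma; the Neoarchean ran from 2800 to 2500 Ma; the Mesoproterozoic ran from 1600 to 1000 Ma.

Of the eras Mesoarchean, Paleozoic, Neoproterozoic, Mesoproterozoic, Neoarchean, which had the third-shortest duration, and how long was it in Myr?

Start − end for each: Mesoarchean 3200 − 2800 = 400; Paleozoic 538.8 − 251.902 = 286.898; Neoproterozoic 1000 − 538.8 = 461.2; Mesoproterozoic 1600 − 1000 = 600; Neoarchean 2800 − 2500 = 300.
Ranking these from shortest: Paleozoic < Neoarchean < Mesoarchean < Neoproterozoic < Mesoproterozoic.
Position 3 in that ranking is Mesoarchean, which lasted 400 Myr.

Mesoarchean, 400 million years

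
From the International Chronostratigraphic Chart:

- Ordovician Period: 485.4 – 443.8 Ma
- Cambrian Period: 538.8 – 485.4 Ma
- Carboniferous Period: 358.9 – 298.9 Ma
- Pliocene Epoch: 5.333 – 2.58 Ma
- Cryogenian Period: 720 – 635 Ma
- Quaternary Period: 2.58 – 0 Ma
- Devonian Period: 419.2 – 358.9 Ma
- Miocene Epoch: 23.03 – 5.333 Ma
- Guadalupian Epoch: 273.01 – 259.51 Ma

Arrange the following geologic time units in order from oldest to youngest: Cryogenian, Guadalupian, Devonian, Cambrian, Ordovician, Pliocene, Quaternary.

Sorting by start age (descending Ma, since larger Ma = older): Cryogenian start 720, Cambrian start 538.8, Ordovician start 485.4, Devonian start 419.2, Guadalupian start 273.01, Pliocene start 5.333, Quaternary start 2.58.

Cryogenian, then Cambrian, then Ordovician, then Devonian, then Guadalupian, then Pliocene, then Quaternary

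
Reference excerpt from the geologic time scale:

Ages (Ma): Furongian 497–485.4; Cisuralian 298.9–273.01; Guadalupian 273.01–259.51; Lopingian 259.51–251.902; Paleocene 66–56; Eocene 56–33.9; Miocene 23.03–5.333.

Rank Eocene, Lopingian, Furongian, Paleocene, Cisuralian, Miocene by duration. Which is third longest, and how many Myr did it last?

Miocene, 17.697 million years

Durations: Eocene 22.1; Lopingian 7.608; Furongian 11.6; Paleocene 10; Cisuralian 25.89; Miocene 17.697 Myr.
Sorted longest-first: Cisuralian (25.89), Eocene (22.1), Miocene (17.697), Furongian (11.6), Paleocene (10), Lopingian (7.608).
The third longest is Miocene at 17.697 Myr.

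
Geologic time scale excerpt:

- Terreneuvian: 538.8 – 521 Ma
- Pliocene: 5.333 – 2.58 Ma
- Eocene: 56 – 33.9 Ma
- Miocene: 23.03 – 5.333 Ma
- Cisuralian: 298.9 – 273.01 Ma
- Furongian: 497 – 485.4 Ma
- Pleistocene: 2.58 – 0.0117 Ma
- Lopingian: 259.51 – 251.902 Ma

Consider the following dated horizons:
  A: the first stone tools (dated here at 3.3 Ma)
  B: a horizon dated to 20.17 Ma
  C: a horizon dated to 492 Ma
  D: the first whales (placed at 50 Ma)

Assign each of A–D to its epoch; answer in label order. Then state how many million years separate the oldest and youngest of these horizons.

A: 3.3 Ma lies in 5.333–2.58 Ma, so Pliocene.
B: 20.17 Ma lies in 23.03–5.333 Ma, so Miocene.
C: 492 Ma lies in 497–485.4 Ma, so Furongian.
D: 50 Ma lies in 56–33.9 Ma, so Eocene.
Oldest = 492 Ma, youngest = 3.3 Ma → span 488.7 Myr.

A — Pliocene; B — Miocene; C — Furongian; D — Eocene; span 488.7 million years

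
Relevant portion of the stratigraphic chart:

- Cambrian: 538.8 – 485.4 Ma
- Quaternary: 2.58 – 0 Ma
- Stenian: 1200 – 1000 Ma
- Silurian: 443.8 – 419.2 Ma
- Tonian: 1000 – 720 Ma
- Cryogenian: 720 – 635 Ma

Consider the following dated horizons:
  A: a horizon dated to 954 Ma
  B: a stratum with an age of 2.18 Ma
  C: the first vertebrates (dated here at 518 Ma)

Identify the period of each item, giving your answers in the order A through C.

A: 954 Ma lies in 1000–720 Ma, so Tonian.
B: 2.18 Ma lies in 2.58–0 Ma, so Quaternary.
C: 518 Ma lies in 538.8–485.4 Ma, so Cambrian.

A — Tonian; B — Quaternary; C — Cambrian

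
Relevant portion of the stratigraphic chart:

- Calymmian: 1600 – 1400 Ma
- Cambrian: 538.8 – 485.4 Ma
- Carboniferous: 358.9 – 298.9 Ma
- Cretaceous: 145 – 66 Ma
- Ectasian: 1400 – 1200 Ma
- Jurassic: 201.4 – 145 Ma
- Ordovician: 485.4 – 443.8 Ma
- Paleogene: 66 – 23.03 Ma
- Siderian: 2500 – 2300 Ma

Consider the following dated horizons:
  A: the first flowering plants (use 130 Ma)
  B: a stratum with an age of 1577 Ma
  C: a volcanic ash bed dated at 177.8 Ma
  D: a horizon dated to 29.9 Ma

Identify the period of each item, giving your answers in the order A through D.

A — Cretaceous; B — Calymmian; C — Jurassic; D — Paleogene

Match each age against the start–end ranges in the excerpt: A = 130 Ma → Cretaceous (145–66); B = 1577 Ma → Calymmian (1600–1400); C = 177.8 Ma → Jurassic (201.4–145); D = 29.9 Ma → Paleogene (66–23.03).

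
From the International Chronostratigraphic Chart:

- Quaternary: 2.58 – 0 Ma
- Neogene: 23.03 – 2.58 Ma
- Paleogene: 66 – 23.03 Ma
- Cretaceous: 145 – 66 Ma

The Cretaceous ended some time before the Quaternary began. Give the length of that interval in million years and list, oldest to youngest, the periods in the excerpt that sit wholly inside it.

End of Cretaceous = 66 Ma; start of Quaternary = 2.58 Ma.
Gap = 66 − 2.58 = 63.42 Myr.
Periods wholly inside 66–2.58 Ma: Paleogene (66–23.03), Neogene (23.03–2.58).

63.42 million years; Paleogene, Neogene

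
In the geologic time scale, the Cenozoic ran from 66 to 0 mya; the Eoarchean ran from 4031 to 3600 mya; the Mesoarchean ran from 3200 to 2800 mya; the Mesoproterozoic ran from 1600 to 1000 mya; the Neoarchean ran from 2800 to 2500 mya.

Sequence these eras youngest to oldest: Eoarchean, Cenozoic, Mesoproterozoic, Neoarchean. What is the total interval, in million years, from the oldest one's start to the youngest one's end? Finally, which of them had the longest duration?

Start ages (Ma): Eoarchean 4031, Neoarchean 2800, Mesoproterozoic 1600, Cenozoic 66.
Ordered youngest to oldest: Cenozoic, Mesoproterozoic, Neoarchean, Eoarchean.
Span = 4031 − 0 = 4031 Myr.
Durations: Mesoproterozoic 600, Cenozoic 66, Neoarchean 300, Eoarchean 431 → longest is Mesoproterozoic (600 Myr).

Cenozoic, Mesoproterozoic, Neoarchean, Eoarchean; total span 4031 Myr; longest is Mesoproterozoic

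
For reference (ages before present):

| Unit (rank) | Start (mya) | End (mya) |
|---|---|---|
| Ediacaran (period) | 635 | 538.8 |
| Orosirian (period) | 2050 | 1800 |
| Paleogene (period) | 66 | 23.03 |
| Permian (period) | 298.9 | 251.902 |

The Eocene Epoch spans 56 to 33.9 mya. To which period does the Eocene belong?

Paleogene

The Eocene (56–33.9 Ma) lies entirely within 66–23.03 Ma, the Paleogene Period.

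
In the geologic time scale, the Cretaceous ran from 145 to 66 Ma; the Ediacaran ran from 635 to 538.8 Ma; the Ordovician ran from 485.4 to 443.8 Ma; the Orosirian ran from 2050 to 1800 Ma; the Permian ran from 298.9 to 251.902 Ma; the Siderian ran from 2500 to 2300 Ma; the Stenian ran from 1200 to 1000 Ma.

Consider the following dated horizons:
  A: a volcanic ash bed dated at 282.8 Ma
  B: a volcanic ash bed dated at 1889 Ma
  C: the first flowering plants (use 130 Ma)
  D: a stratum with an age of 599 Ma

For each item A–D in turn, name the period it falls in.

A — Permian; B — Orosirian; C — Cretaceous; D — Ediacaran

Match each age against the start–end ranges in the excerpt: A = 282.8 Ma → Permian (298.9–251.902); B = 1889 Ma → Orosirian (2050–1800); C = 130 Ma → Cretaceous (145–66); D = 599 Ma → Ediacaran (635–538.8).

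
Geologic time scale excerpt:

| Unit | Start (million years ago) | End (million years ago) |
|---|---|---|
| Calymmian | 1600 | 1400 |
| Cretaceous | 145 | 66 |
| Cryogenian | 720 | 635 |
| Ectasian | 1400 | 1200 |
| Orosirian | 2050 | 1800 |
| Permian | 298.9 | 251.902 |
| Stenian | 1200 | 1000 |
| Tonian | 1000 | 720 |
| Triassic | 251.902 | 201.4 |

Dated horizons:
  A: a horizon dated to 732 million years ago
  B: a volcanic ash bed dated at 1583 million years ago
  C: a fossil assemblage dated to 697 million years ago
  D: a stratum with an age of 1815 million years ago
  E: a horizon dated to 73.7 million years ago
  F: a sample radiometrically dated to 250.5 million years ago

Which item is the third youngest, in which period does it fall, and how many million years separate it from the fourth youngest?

Sorted youngest-first by Ma: E (73.7), F (250.5), C (697), A (732), B (1583), D (1815).
The third youngest is C at 697 Ma, which lies in 720–635 Ma: the Cryogenian.
The fourth youngest is A at 732 Ma; separation = |697 − 732| = 35 Myr.

C, in the Cryogenian; 35 million years to A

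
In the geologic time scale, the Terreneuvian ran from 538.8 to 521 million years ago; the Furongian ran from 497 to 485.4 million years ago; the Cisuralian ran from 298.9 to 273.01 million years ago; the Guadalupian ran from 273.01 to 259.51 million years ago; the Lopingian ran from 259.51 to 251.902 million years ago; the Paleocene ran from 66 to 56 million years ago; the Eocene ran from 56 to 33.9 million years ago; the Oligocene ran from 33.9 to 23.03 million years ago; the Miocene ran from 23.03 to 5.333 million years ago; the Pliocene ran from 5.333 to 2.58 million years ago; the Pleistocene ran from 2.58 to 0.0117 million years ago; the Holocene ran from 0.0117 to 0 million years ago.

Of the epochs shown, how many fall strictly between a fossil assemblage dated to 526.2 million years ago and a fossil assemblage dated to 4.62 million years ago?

8

The older date is 526.2 Ma and the younger is 4.62 Ma.
Epochs with start < 526.2 and end > 4.62 Ma: Furongian (497–485.4), Cisuralian (298.9–273.01), Guadalupian (273.01–259.51), Lopingian (259.51–251.902), Paleocene (66–56), Eocene (56–33.9), Oligocene (33.9–23.03), Miocene (23.03–5.333).
That is 8 complete epochs.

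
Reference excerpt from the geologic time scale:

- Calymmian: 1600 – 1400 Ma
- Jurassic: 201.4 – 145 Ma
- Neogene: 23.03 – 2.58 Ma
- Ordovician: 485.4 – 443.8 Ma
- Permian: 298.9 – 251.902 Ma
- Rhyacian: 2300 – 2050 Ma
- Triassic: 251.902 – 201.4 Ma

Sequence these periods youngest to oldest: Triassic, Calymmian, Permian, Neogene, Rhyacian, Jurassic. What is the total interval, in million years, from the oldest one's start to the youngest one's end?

From the excerpt: Triassic 251.902–201.4; Calymmian 1600–1400; Permian 298.9–251.902; Neogene 23.03–2.58; Rhyacian 2300–2050; Jurassic 201.4–145 (Ma).
Larger Ma is earlier, so the oldest is Rhyacian and the youngest is Neogene; youngest to oldest: Neogene, Jurassic, Triassic, Permian, Calymmian, Rhyacian.
Oldest start 2300 minus youngest end 2.58 gives 2297.42 Myr overall.

Neogene, Jurassic, Triassic, Permian, Calymmian, Rhyacian; total span 2297.42 Myr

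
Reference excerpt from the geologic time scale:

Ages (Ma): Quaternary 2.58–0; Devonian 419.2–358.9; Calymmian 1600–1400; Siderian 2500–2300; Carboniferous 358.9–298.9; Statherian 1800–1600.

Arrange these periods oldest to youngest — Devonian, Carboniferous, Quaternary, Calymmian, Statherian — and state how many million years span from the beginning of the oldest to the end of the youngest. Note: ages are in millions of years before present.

Start ages (Ma): Statherian 1800, Calymmian 1600, Devonian 419.2, Carboniferous 358.9, Quaternary 2.58.
Ordered oldest to youngest: Statherian, Calymmian, Devonian, Carboniferous, Quaternary.
Span = 1800 − 0 = 1800 Myr.

Statherian, Calymmian, Devonian, Carboniferous, Quaternary; total span 1800 Myr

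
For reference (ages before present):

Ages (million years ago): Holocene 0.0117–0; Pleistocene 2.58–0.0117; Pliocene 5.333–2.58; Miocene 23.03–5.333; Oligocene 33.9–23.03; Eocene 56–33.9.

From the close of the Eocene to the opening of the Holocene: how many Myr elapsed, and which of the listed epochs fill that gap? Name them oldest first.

End of Eocene = 33.9 Ma; start of Holocene = 0.0117 Ma.
Gap = 33.9 − 0.0117 = 33.8883 Myr.
Epochs wholly inside 33.9–0.0117 Ma: Oligocene (33.9–23.03), Miocene (23.03–5.333), Pliocene (5.333–2.58), Pleistocene (2.58–0.0117).

33.8883 million years; Oligocene, Miocene, Pliocene, Pleistocene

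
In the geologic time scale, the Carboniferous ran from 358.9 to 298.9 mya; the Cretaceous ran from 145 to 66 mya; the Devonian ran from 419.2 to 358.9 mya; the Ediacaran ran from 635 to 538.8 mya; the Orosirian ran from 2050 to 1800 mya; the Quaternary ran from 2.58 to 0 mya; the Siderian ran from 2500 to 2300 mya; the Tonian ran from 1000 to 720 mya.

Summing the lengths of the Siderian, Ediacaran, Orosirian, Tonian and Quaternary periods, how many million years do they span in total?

Each duration: Siderian = 200; Ediacaran = 96.2; Orosirian = 250; Tonian = 280; Quaternary = 2.58.
Sum: 200 + 96.2 + 250 + 280 + 2.58 = 828.78 Myr.

828.78 million years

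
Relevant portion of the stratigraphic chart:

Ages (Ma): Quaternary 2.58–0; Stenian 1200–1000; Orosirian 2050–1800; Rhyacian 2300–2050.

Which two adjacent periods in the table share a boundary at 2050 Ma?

Rhyacian and Orosirian

The Rhyacian ends at 2050 Ma and the Orosirian begins at 2050 Ma, so they share that boundary.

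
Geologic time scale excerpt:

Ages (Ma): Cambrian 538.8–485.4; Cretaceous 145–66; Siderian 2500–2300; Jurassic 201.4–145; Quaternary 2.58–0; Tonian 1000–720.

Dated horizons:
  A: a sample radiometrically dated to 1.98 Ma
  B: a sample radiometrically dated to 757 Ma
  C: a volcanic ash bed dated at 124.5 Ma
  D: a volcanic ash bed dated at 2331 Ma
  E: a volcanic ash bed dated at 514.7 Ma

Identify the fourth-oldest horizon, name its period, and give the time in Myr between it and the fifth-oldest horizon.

C, in the Cretaceous; 122.52 million years to A

Larger Ma means older, so oldest first: D 2331 > B 757 > E 514.7 > C 124.5 > A 1.98.
Counting 4 along gives C (124.5 Ma); the excerpt puts that inside the Cretaceous, 145–66 Ma.
Next in line is A (1.98 Ma), and 124.5 − 1.98 = 122.52 Myr.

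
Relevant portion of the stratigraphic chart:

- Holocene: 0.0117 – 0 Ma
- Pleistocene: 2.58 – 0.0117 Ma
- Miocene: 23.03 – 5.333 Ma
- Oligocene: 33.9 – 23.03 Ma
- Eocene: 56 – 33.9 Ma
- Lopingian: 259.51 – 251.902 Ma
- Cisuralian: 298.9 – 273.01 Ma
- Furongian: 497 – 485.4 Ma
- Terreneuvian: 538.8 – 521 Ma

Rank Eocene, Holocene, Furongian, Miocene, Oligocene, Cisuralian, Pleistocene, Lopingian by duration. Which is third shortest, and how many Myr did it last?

Lopingian, 7.608 million years

Start − end for each: Eocene 56 − 33.9 = 22.1; Holocene 0.0117 − 0 = 0.0117; Furongian 497 − 485.4 = 11.6; Miocene 23.03 − 5.333 = 17.697; Oligocene 33.9 − 23.03 = 10.87; Cisuralian 298.9 − 273.01 = 25.89; Pleistocene 2.58 − 0.0117 = 2.5683; Lopingian 259.51 − 251.902 = 7.608.
Ranking these from shortest: Holocene < Pleistocene < Lopingian < Oligocene < Furongian < Miocene < Eocene < Cisuralian.
Position 3 in that ranking is Lopingian, which lasted 7.608 Myr.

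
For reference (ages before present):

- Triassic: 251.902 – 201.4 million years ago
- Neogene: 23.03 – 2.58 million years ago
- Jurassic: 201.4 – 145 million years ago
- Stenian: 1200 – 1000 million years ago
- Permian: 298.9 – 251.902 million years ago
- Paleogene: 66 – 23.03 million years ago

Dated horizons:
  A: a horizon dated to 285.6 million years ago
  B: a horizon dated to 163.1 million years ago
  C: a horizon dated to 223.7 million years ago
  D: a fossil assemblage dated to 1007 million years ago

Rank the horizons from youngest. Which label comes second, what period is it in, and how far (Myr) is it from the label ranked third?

C, in the Triassic; 61.9 million years to A

Smaller Ma means younger, so youngest first: B 163.1 < C 223.7 < A 285.6 < D 1007.
Counting 2 along gives C (223.7 Ma); the excerpt puts that inside the Triassic, 251.902–201.4 Ma.
Next in line is A (285.6 Ma), and 285.6 − 223.7 = 61.9 Myr.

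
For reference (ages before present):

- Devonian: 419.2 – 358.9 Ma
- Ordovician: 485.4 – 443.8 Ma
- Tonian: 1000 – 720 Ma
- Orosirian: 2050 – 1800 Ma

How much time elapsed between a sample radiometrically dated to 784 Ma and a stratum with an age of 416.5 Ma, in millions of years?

784 − 416.5 = 367.5 million years.

367.5 million years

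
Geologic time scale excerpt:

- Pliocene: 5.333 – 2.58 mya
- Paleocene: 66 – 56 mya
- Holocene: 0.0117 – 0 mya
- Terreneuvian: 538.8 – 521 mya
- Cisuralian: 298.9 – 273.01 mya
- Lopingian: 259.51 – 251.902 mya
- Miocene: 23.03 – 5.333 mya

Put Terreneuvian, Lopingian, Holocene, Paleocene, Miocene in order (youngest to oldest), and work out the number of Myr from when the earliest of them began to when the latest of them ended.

Start ages (Ma): Terreneuvian 538.8, Lopingian 259.51, Paleocene 66, Miocene 23.03, Holocene 0.0117.
Ordered youngest to oldest: Holocene, Miocene, Paleocene, Lopingian, Terreneuvian.
Span = 538.8 − 0 = 538.8 Myr.

Holocene, Miocene, Paleocene, Lopingian, Terreneuvian; total span 538.8 Myr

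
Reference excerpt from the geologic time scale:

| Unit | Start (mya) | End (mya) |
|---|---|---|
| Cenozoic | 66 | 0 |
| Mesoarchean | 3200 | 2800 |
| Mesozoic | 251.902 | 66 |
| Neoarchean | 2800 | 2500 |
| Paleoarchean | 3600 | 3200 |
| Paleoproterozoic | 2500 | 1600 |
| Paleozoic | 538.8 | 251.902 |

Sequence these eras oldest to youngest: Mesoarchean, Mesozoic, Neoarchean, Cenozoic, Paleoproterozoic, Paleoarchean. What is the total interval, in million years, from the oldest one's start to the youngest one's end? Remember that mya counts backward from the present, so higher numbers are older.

Paleoarchean, Mesoarchean, Neoarchean, Paleoproterozoic, Mesozoic, Cenozoic; total span 3600 Myr

Start ages (Ma): Paleoarchean 3600, Mesoarchean 3200, Neoarchean 2800, Paleoproterozoic 2500, Mesozoic 251.902, Cenozoic 66.
Ordered oldest to youngest: Paleoarchean, Mesoarchean, Neoarchean, Paleoproterozoic, Mesozoic, Cenozoic.
Span = 3600 − 0 = 3600 Myr.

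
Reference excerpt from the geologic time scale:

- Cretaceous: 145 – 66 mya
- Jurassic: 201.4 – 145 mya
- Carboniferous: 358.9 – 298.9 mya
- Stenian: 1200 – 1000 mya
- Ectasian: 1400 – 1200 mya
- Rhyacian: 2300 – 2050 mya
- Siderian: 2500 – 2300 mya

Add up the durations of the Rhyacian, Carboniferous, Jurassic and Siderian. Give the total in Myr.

566.4 million years

Each duration: Rhyacian = 250; Carboniferous = 60; Jurassic = 56.4; Siderian = 200.
Sum: 250 + 60 + 56.4 + 200 = 566.4 Myr.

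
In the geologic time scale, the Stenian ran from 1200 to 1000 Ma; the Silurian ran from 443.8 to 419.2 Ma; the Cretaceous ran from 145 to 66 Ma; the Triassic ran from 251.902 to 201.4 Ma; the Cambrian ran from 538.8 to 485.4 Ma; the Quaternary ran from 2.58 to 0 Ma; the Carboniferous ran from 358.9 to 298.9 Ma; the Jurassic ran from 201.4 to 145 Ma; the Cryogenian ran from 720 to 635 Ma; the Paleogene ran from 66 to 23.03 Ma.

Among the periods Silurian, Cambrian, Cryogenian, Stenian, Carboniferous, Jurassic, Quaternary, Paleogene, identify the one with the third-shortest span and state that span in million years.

Paleogene, 42.97 million years

Durations: Silurian 24.6; Cambrian 53.4; Cryogenian 85; Stenian 200; Carboniferous 60; Jurassic 56.4; Quaternary 2.58; Paleogene 42.97 Myr.
Sorted shortest-first: Quaternary (2.58), Silurian (24.6), Paleogene (42.97), Cambrian (53.4), Jurassic (56.4), Carboniferous (60), Cryogenian (85), Stenian (200).
The third shortest is Paleogene at 42.97 Myr.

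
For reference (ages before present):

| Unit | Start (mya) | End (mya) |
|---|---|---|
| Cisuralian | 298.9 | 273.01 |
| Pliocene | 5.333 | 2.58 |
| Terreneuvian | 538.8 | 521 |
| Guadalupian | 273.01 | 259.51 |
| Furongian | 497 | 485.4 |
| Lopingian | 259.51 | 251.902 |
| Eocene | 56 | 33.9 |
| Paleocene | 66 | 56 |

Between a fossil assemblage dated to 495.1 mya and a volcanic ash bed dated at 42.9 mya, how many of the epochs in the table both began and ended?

495.1 Ma sits inside the Furongian (497–485.4) and 42.9 Ma inside the Eocene (56–33.9); neither of those is wholly between the two dates.
The listed epochs lying completely between them are Cisuralian, Guadalupian, Lopingian, Paleocene — 4 in all.

4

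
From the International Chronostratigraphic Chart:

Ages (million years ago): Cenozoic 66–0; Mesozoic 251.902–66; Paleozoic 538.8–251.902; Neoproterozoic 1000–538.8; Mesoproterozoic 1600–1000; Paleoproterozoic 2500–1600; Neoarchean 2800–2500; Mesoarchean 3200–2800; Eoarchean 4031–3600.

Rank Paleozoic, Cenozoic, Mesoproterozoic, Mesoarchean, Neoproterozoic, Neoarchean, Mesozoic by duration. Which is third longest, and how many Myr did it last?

Durations: Paleozoic 286.898; Cenozoic 66; Mesoproterozoic 600; Mesoarchean 400; Neoproterozoic 461.2; Neoarchean 300; Mesozoic 185.902 Myr.
Sorted longest-first: Mesoproterozoic (600), Neoproterozoic (461.2), Mesoarchean (400), Neoarchean (300), Paleozoic (286.898), Mesozoic (185.902), Cenozoic (66).
The third longest is Mesoarchean at 400 Myr.

Mesoarchean, 400 million years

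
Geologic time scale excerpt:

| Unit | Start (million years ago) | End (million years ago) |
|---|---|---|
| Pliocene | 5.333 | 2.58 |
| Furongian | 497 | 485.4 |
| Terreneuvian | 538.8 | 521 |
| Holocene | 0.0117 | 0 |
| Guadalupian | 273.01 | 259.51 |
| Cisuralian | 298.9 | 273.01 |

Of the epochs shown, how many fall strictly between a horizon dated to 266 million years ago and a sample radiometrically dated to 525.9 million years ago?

525.9 Ma sits inside the Terreneuvian (538.8–521) and 266 Ma inside the Guadalupian (273.01–259.51); neither of those is wholly between the two dates.
The listed epochs lying completely between them are Furongian, Cisuralian — 2 in all.

2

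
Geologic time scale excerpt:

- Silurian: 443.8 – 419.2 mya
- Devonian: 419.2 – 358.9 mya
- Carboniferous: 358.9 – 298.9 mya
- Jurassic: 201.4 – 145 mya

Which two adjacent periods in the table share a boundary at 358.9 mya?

Devonian and Carboniferous

The Devonian ends at 358.9 mya and the Carboniferous begins at 358.9 mya, so they share that boundary.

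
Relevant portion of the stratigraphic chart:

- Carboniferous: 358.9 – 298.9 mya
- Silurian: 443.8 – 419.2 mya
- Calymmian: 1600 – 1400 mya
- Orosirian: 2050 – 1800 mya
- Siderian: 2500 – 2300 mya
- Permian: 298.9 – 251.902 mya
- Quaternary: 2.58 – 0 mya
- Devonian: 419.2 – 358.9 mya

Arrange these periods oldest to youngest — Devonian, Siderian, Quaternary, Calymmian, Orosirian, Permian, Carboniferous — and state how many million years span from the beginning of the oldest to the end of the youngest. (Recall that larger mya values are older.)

Start ages (Ma): Siderian 2500, Orosirian 2050, Calymmian 1600, Devonian 419.2, Carboniferous 358.9, Permian 298.9, Quaternary 2.58.
Ordered oldest to youngest: Siderian, Orosirian, Calymmian, Devonian, Carboniferous, Permian, Quaternary.
Span = 2500 − 0 = 2500 Myr.

Siderian → Orosirian → Calymmian → Devonian → Carboniferous → Permian → Quaternary; total span 2500 Myr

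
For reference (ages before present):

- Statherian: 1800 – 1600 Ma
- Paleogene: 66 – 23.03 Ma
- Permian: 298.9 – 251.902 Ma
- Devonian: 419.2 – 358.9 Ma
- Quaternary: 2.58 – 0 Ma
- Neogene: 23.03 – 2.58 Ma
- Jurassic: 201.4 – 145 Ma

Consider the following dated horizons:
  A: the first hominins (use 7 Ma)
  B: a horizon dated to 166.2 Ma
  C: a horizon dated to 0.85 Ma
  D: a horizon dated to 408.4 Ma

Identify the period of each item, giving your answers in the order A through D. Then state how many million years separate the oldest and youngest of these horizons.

A — Neogene; B — Jurassic; C — Quaternary; D — Devonian; span 407.55 million years

Match each age against the start–end ranges in the excerpt: A = 7 Ma → Neogene (23.03–2.58); B = 166.2 Ma → Jurassic (201.4–145); C = 0.85 Ma → Quaternary (2.58–0); D = 408.4 Ma → Devonian (419.2–358.9).
The largest age is 408.4 Ma and the smallest is 0.85 Ma; their difference is 407.55 Myr.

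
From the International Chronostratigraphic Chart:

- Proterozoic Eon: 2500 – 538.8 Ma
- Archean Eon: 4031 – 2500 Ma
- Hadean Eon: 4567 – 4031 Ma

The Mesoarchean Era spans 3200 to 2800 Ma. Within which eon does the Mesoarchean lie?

The Mesoarchean (3200–2800 Ma) lies entirely within 4031–2500 Ma, the Archean Eon.

Archean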